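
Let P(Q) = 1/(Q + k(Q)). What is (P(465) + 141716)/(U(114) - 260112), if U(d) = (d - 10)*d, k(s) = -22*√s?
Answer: -2692603/4716864 + 11*√465/1096670880 ≈ -0.57085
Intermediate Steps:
P(Q) = 1/(Q - 22*√Q)
U(d) = d*(-10 + d) (U(d) = (-10 + d)*d = d*(-10 + d))
(P(465) + 141716)/(U(114) - 260112) = (1/(465 - 22*√465) + 141716)/(114*(-10 + 114) - 260112) = (141716 + 1/(465 - 22*√465))/(114*104 - 260112) = (141716 + 1/(465 - 22*√465))/(11856 - 260112) = (141716 + 1/(465 - 22*√465))/(-248256) = (141716 + 1/(465 - 22*√465))*(-1/248256) = -35429/62064 - 1/(248256*(465 - 22*√465))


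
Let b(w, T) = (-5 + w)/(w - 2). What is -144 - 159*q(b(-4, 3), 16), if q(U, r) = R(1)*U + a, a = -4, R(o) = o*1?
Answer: 507/2 ≈ 253.50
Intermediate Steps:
b(w, T) = (-5 + w)/(-2 + w)
R(o) = o
q(U, r) = -4 + U (q(U, r) = 1*U - 4 = U - 4 = -4 + U)
-144 - 159*q(b(-4, 3), 16) = -144 - 159*(-4 + (-5 - 4)/(-2 - 4)) = -144 - 159*(-4 - 9/(-6)) = -144 - 159*(-4 - ⅙*(-9)) = -144 - 159*(-4 + 3/2) = -144 - 159*(-5/2) = -144 + 795/2 = 507/2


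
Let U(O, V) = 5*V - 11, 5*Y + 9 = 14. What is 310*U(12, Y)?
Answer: -1860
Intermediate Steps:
Y = 1 (Y = -9/5 + (⅕)*14 = -9/5 + 14/5 = 1)
U(O, V) = -11 + 5*V
310*U(12, Y) = 310*(-11 + 5*1) = 310*(-11 + 5) = 310*(-6) = -1860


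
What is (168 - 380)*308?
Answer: -65296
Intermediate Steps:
(168 - 380)*308 = -212*308 = -65296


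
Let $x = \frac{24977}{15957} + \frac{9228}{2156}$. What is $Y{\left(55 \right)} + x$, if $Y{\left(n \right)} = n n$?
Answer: $\frac{26067764977}{8600823} \approx 3030.8$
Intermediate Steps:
$x = \frac{50275402}{8600823}$ ($x = 24977 \cdot \frac{1}{15957} + 9228 \cdot \frac{1}{2156} = \frac{24977}{15957} + \frac{2307}{539} = \frac{50275402}{8600823} \approx 5.8454$)
$Y{\left(n \right)} = n^{2}$
$Y{\left(55 \right)} + x = 55^{2} + \frac{50275402}{8600823} = 3025 + \frac{50275402}{8600823} = \frac{26067764977}{8600823}$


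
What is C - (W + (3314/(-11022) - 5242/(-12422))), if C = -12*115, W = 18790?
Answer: -690399472274/34228821 ≈ -20170.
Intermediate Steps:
C = -1380
C - (W + (3314/(-11022) - 5242/(-12422))) = -1380 - (18790 + (3314/(-11022) - 5242/(-12422))) = -1380 - (18790 + (3314*(-1/11022) - 5242*(-1/12422))) = -1380 - (18790 + (-1657/5511 + 2621/6211)) = -1380 - (18790 + 4152704/34228821) = -1380 - 1*643163699294/34228821 = -1380 - 643163699294/34228821 = -690399472274/34228821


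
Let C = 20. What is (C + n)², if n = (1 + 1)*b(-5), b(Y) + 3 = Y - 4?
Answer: 16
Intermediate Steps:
b(Y) = -7 + Y (b(Y) = -3 + (Y - 4) = -3 + (-4 + Y) = -7 + Y)
n = -24 (n = (1 + 1)*(-7 - 5) = 2*(-12) = -24)
(C + n)² = (20 - 24)² = (-4)² = 16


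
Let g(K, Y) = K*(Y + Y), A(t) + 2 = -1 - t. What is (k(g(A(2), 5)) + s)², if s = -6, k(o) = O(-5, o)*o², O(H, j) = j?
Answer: 15626500036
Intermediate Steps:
A(t) = -3 - t (A(t) = -2 + (-1 - t) = -3 - t)
g(K, Y) = 2*K*Y (g(K, Y) = K*(2*Y) = 2*K*Y)
k(o) = o³ (k(o) = o*o² = o³)
(k(g(A(2), 5)) + s)² = ((2*(-3 - 1*2)*5)³ - 6)² = ((2*(-3 - 2)*5)³ - 6)² = ((2*(-5)*5)³ - 6)² = ((-50)³ - 6)² = (-125000 - 6)² = (-125006)² = 15626500036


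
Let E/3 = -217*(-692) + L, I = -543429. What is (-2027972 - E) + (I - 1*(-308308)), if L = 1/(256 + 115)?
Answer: -1006740038/371 ≈ -2.7136e+6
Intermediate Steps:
L = 1/371 ≈ 0.0026954
E = 167132535/371 (E = 3*(-217*(-692) + 1/371) = 3*(150164 + 1/371) = 3*(55710845/371) = 167132535/371 ≈ 4.5049e+5)
(-2027972 - E) + (I - 1*(-308308)) = (-2027972 - 1*167132535/371) + (-543429 - 1*(-308308)) = (-2027972 - 167132535/371) + (-543429 + 308308) = -919510147/371 - 235121 = -1006740038/371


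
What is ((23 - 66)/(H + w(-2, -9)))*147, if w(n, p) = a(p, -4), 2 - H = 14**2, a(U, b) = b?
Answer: 2107/66 ≈ 31.924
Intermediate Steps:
H = -194 (H = 2 - 1*14**2 = 2 - 1*196 = 2 - 196 = -194)
w(n, p) = -4
((23 - 66)/(H + w(-2, -9)))*147 = ((23 - 66)/(-194 - 4))*147 = -43/(-198)*147 = -43*(-1/198)*147 = (43/198)*147 = 2107/66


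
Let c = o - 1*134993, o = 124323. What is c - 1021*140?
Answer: -153610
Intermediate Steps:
c = -10670 (c = 124323 - 1*134993 = 124323 - 134993 = -10670)
c - 1021*140 = -10670 - 1021*140 = -10670 - 1*142940 = -10670 - 142940 = -153610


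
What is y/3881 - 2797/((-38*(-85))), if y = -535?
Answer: -12583207/12535630 ≈ -1.0038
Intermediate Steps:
y/3881 - 2797/((-38*(-85))) = -535/3881 - 2797/((-38*(-85))) = -535*1/3881 - 2797/3230 = -535/3881 - 2797*1/3230 = -535/3881 - 2797/3230 = -12583207/12535630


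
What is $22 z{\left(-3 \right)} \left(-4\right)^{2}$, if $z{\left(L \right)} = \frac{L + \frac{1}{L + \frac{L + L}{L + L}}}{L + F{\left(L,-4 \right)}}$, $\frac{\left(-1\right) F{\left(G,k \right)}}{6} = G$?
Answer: $- \frac{1232}{15} \approx -82.133$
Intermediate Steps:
$F{\left(G,k \right)} = - 6 G$
$z{\left(L \right)} = - \frac{L + \frac{1}{1 + L}}{5 L}$ ($z{\left(L \right)} = \frac{L + \frac{1}{L + \frac{L + L}{L + L}}}{L - 6 L} = \frac{L + \frac{1}{L + \frac{2 L}{2 L}}}{\left(-5\right) L} = \left(L + \frac{1}{L + 2 L \frac{1}{2 L}}\right) \left(- \frac{1}{5 L}\right) = \left(L + \frac{1}{L + 1}\right) \left(- \frac{1}{5 L}\right) = \left(L + \frac{1}{1 + L}\right) \left(- \frac{1}{5 L}\right) = - \frac{L + \frac{1}{1 + L}}{5 L}$)
$22 z{\left(-3 \right)} \left(-4\right)^{2} = 22 \frac{1 - 3 + \left(-3\right)^{2}}{5 \left(-3\right) \left(-1 - -3\right)} \left(-4\right)^{2} = 22 \cdot \frac{1}{5} \left(- \frac{1}{3}\right) \frac{1}{-1 + 3} \left(1 - 3 + 9\right) 16 = 22 \cdot \frac{1}{5} \left(- \frac{1}{3}\right) \frac{1}{2} \cdot 7 \cdot 16 = 22 \left(- \frac{7}{30}\right) 16 = \left(- \frac{77}{15}\right) 16 = - \frac{1232}{15}$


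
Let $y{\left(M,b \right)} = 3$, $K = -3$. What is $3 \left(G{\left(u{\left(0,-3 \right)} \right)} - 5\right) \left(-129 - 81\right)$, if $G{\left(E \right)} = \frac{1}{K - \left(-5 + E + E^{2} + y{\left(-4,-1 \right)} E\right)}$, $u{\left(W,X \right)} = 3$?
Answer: $\frac{60480}{19} \approx 3183.2$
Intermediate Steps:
$G{\left(E \right)} = \frac{1}{2 - E^{2} - 4 E}$ ($G{\left(E \right)} = \frac{1}{-3 - \left(-5 + E^{2} + 4 E\right)} = \frac{1}{2 - E^{2} - 4 E}$)
$3 \left(G{\left(u{\left(0,-3 \right)} \right)} - 5\right) \left(-129 - 81\right) = 3 \left(- \frac{1}{-2 + 3^{2} + 4 \cdot 3} - 5\right) \left(-129 - 81\right) = 3 \left(- \frac{1}{-2 + 9 + 12} - 5\right) \left(-210\right) = 3 \left(- \frac{1}{19} - 5\right) \left(-210\right) = 3 \left(- \frac{96}{19}\right) \left(-210\right) = \left(- \frac{288}{19}\right) \left(-210\right) = \frac{60480}{19}$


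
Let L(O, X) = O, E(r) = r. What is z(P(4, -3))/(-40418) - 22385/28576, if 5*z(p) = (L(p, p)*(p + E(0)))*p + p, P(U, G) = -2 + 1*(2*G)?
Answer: -450892513/577492384 ≈ -0.78078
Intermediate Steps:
P(U, G) = -2 + 2*G
z(p) = p/5 + p³/5 (z(p) = ((p*(p + 0))*p + p)/5 = ((p*p)*p + p)/5 = (p²*p + p)/5 = (p³ + p)/5 = (p + p³)/5 = p/5 + p³/5)
z(P(4, -3))/(-40418) - 22385/28576 = ((-2 + 2*(-3))*(1 + (-2 + 2*(-3))²)/5)/(-40418) - 22385/28576 = ((-2 - 6)*(1 + (-2 - 6)²)/5)*(-1/40418) - 22385*1/28576 = ((⅕)*(-8)*(1 + (-8)²))*(-1/40418) - 22385/28576 = ((⅕)*(-8)*(1 + 64))*(-1/40418) - 22385/28576 = ((⅕)*(-8)*65)*(-1/40418) - 22385/28576 = -104*(-1/40418) - 22385/28576 = 52/20209 - 22385/28576 = -450892513/577492384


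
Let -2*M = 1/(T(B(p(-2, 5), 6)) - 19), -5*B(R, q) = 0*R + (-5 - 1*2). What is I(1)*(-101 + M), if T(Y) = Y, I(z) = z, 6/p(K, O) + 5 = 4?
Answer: -17771/176 ≈ -100.97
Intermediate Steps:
p(K, O) = -6 (p(K, O) = 6/(-5 + 4) = 6/(-1) = 6*(-1) = -6)
B(R, q) = 7/5 (B(R, q) = -(0*R + (-5 - 1*2))/5 = -(0 + (-5 - 2))/5 = -(0 - 7)/5 = -1/5*(-7) = 7/5)
M = 5/176 (M = -1/(2*(7/5 - 19)) = -1/(2*(-88/5)) = -1/2*(-5/88) = 5/176 ≈ 0.028409)
I(1)*(-101 + M) = 1*(-101 + 5/176) = 1*(-17771/176) = -17771/176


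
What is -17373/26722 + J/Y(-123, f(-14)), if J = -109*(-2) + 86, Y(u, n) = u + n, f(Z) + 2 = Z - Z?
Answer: -10295113/3340250 ≈ -3.0821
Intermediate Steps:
f(Z) = -2 (f(Z) = -2 + (Z - Z) = -2 + 0 = -2)
Y(u, n) = n + u
J = 304 (J = 218 + 86 = 304)
-17373/26722 + J/Y(-123, f(-14)) = -17373/26722 + 304/(-2 - 123) = -17373*1/26722 + 304/(-125) = -17373/26722 + 304*(-1/125) = -17373/26722 - 304/125 = -10295113/3340250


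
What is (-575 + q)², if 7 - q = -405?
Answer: 26569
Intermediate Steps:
q = 412 (q = 7 - 1*(-405) = 7 + 405 = 412)
(-575 + q)² = (-575 + 412)² = (-163)² = 26569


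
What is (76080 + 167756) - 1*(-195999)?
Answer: 439835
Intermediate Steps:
(76080 + 167756) - 1*(-195999) = 243836 + 195999 = 439835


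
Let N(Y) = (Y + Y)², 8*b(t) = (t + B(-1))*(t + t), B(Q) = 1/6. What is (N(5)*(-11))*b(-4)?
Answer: -12650/3 ≈ -4216.7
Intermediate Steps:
B(Q) = ⅙
b(t) = t*(⅙ + t)/4 (b(t) = ((t + ⅙)*(t + t))/8 = ((⅙ + t)*(2*t))/8 = (2*t*(⅙ + t))/8 = t*(⅙ + t)/4)
N(Y) = 4*Y² (N(Y) = (2*Y)² = 4*Y²)
(N(5)*(-11))*b(-4) = ((4*5²)*(-11))*((1/24)*(-4)*(1 + 6*(-4))) = ((4*25)*(-11))*((1/24)*(-4)*(1 - 24)) = (100*(-11))*((1/24)*(-4)*(-23)) = -1100*23/6 = -12650/3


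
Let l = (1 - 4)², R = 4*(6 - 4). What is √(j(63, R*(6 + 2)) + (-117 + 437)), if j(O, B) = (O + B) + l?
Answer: 2*√114 ≈ 21.354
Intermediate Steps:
R = 8 (R = 4*2 = 8)
l = 9 (l = (-3)² = 9)
j(O, B) = 9 + B + O (j(O, B) = (O + B) + 9 = (B + O) + 9 = 9 + B + O)
√(j(63, R*(6 + 2)) + (-117 + 437)) = √((9 + 8*(6 + 2) + 63) + (-117 + 437)) = √((9 + 8*8 + 63) + 320) = √((9 + 64 + 63) + 320) = √(136 + 320) = √456 = 2*√114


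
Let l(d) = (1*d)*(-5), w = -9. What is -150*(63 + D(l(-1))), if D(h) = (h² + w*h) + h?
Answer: -7200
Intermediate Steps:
l(d) = -5*d (l(d) = d*(-5) = -5*d)
D(h) = h² - 8*h (D(h) = (h² - 9*h) + h = h² - 8*h)
-150*(63 + D(l(-1))) = -150*(63 + (-5*(-1))*(-8 - 5*(-1))) = -150*(63 + 5*(-8 + 5)) = -150*(63 + 5*(-3)) = -150*(63 - 15) = -150*48 = -7200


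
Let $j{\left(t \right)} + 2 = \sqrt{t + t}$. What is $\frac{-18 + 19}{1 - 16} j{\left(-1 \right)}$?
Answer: $\frac{2}{15} - \frac{i \sqrt{2}}{15} \approx 0.13333 - 0.094281 i$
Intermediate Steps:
$j{\left(t \right)} = -2 + \sqrt{2} \sqrt{t}$ ($j{\left(t \right)} = -2 + \sqrt{t + t} = -2 + \sqrt{2 t} = -2 + \sqrt{2} \sqrt{t}$)
$\frac{-18 + 19}{1 - 16} j{\left(-1 \right)} = \frac{-18 + 19}{1 - 16} \left(-2 + \sqrt{2} \sqrt{-1}\right) = 1 \frac{1}{-15} \left(-2 + \sqrt{2} i\right) = 1 \left(- \frac{1}{15}\right) \left(-2 + i \sqrt{2}\right) = - \frac{-2 + i \sqrt{2}}{15} = \frac{2}{15} - \frac{i \sqrt{2}}{15}$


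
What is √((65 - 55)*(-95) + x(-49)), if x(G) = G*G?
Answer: √1451 ≈ 38.092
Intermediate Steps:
x(G) = G²
√((65 - 55)*(-95) + x(-49)) = √((65 - 55)*(-95) + (-49)²) = √(10*(-95) + 2401) = √(-950 + 2401) = √1451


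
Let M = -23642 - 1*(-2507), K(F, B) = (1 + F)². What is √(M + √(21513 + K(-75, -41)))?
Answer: √(-21135 + √26989) ≈ 144.81*I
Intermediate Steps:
M = -21135 (M = -23642 + 2507 = -21135)
√(M + √(21513 + K(-75, -41))) = √(-21135 + √(21513 + (1 - 75)²)) = √(-21135 + √(21513 + (-74)²)) = √(-21135 + √(21513 + 5476)) = √(-21135 + √26989)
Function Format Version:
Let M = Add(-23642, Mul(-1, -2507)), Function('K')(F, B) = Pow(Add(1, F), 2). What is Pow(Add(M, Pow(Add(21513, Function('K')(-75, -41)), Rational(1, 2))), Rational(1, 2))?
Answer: Pow(Add(-21135, Pow(26989, Rational(1, 2))), Rational(1, 2)) ≈ Mul(144.81, I)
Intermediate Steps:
M = -21135 (M = Add(-23642, 2507) = -21135)
Pow(Add(M, Pow(Add(21513, Function('K')(-75, -41)), Rational(1, 2))), Rational(1, 2)) = Pow(Add(-21135, Pow(Add(21513, Pow(Add(1, -75), 2)), Rational(1, 2))), Rational(1, 2)) = Pow(Add(-21135, Pow(Add(21513, Pow(-74, 2)), Rational(1, 2))), Rational(1, 2)) = Pow(Add(-21135, Pow(Add(21513, 5476), Rational(1, 2))), Rational(1, 2)) = Pow(Add(-21135, Pow(26989, Rational(1, 2))), Rational(1, 2))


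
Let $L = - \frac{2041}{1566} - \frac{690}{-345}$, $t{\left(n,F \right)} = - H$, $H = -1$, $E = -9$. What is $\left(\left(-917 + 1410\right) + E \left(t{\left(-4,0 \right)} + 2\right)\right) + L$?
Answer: $\frac{730847}{1566} \approx 466.7$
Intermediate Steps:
$t{\left(n,F \right)} = 1$ ($t{\left(n,F \right)} = \left(-1\right) \left(-1\right) = 1$)
$L = \frac{1091}{1566}$ ($L = \left(-2041\right) \frac{1}{1566} - -2 = - \frac{2041}{1566} + 2 = \frac{1091}{1566} \approx 0.69668$)
$\left(\left(-917 + 1410\right) + E \left(t{\left(-4,0 \right)} + 2\right)\right) + L = \left(\left(-917 + 1410\right) - 9 \left(1 + 2\right)\right) + \frac{1091}{1566} = \left(493 - 27\right) + \frac{1091}{1566} = 466 + \frac{1091}{1566} = \frac{730847}{1566}$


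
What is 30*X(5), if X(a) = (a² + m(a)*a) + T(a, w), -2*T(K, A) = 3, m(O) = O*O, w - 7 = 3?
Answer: 4455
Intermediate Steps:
w = 10 (w = 7 + 3 = 10)
m(O) = O²
T(K, A) = -3/2 (T(K, A) = -½*3 = -3/2)
X(a) = -3/2 + a² + a³ (X(a) = (a² + a²*a) - 3/2 = (a² + a³) - 3/2 = -3/2 + a² + a³)
30*X(5) = 30*(-3/2 + 5² + 5³) = 30*(-3/2 + 25 + 125) = 30*(297/2) = 4455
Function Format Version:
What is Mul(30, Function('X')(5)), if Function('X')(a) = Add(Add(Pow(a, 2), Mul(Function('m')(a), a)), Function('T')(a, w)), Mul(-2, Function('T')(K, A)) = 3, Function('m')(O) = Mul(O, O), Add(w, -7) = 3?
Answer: 4455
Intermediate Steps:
w = 10 (w = Add(7, 3) = 10)
Function('m')(O) = Pow(O, 2)
Function('T')(K, A) = Rational(-3, 2) (Function('T')(K, A) = Mul(Rational(-1, 2), 3) = Rational(-3, 2))
Function('X')(a) = Add(Rational(-3, 2), Pow(a, 2), Pow(a, 3)) (Function('X')(a) = Add(Add(Pow(a, 2), Mul(Pow(a, 2), a)), Rational(-3, 2)) = Add(Add(Pow(a, 2), Pow(a, 3)), Rational(-3, 2)) = Add(Rational(-3, 2), Pow(a, 2), Pow(a, 3)))
Mul(30, Function('X')(5)) = Mul(30, Add(Rational(-3, 2), Pow(5, 2), Pow(5, 3))) = Mul(30, Add(Rational(-3, 2), 25, 125)) = Mul(30, Rational(297, 2)) = 4455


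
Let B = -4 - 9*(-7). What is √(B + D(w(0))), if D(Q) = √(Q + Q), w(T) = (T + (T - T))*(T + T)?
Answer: √59 ≈ 7.6811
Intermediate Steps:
w(T) = 2*T² (w(T) = (T + 0)*(2*T) = T*(2*T) = 2*T²)
D(Q) = √2*√Q (D(Q) = √(2*Q) = √2*√Q)
B = 59 (B = -4 + 63 = 59)
√(B + D(w(0))) = √(59 + √2*√(2*0²)) = √(59 + √2*√(2*0)) = √(59 + √2*√0) = √(59 + √2*0) = √(59 + 0) = √59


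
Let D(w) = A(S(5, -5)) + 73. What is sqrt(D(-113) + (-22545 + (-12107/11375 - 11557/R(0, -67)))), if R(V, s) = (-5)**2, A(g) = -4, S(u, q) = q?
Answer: I*sqrt(118725444110)/2275 ≈ 151.46*I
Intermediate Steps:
R(V, s) = 25
D(w) = 69 (D(w) = -4 + 73 = 69)
sqrt(D(-113) + (-22545 + (-12107/11375 - 11557/R(0, -67)))) = sqrt(69 + (-22545 + (-12107/11375 - 11557/25))) = sqrt(69 + (-22545 - 5270542/11375)) = sqrt(69 - 261719917/11375) = sqrt(-260935042/11375) = I*sqrt(118725444110)/2275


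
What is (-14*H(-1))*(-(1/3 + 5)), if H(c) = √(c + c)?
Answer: 224*I*√2/3 ≈ 105.59*I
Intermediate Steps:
H(c) = √2*√c (H(c) = √(2*c) = √2*√c)
(-14*H(-1))*(-(1/3 + 5)) = (-14*√2*√(-1))*(-(1/3 + 5)) = (-14*√2*I)*(-(⅓ + 5)) = (-14*I*√2)*(-1*16/3) = -14*I*√2*(-16/3) = 224*I*√2/3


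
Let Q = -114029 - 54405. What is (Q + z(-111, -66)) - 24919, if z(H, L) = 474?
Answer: -192879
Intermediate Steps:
Q = -168434
(Q + z(-111, -66)) - 24919 = (-168434 + 474) - 24919 = -167960 - 24919 = -192879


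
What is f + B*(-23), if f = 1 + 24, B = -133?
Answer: 3084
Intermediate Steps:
f = 25
f + B*(-23) = 25 - 133*(-23) = 25 + 3059 = 3084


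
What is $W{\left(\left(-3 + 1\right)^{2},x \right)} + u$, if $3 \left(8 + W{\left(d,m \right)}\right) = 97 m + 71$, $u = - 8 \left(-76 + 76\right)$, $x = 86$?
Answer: $\frac{8389}{3} \approx 2796.3$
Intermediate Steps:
$u = 0$ ($u = \left(-8\right) 0 = 0$)
$W{\left(d,m \right)} = \frac{47}{3} + \frac{97 m}{3}$ ($W{\left(d,m \right)} = -8 + \frac{97 m + 71}{3} = -8 + \frac{71 + 97 m}{3} = -8 + \left(\frac{71}{3} + \frac{97 m}{3}\right) = \frac{47}{3} + \frac{97 m}{3}$)
$W{\left(\left(-3 + 1\right)^{2},x \right)} + u = \left(\frac{47}{3} + \frac{97}{3} \cdot 86\right) + 0 = \left(\frac{47}{3} + \frac{8342}{3}\right) + 0 = \frac{8389}{3} + 0 = \frac{8389}{3}$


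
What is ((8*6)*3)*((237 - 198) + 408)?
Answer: 64368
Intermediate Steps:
((8*6)*3)*((237 - 198) + 408) = (48*3)*(39 + 408) = 144*447 = 64368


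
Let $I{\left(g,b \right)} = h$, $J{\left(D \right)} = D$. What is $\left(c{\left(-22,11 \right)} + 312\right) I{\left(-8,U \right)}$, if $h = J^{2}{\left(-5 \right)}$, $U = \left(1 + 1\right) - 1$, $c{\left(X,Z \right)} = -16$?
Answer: $7400$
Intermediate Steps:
$U = 1$ ($U = 2 - 1 = 1$)
$h = 25$ ($h = \left(-5\right)^{2} = 25$)
$I{\left(g,b \right)} = 25$
$\left(c{\left(-22,11 \right)} + 312\right) I{\left(-8,U \right)} = \left(-16 + 312\right) 25 = 296 \cdot 25 = 7400$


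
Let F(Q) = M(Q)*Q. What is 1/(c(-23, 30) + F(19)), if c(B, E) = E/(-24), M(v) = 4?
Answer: 4/299 ≈ 0.013378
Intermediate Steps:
F(Q) = 4*Q
c(B, E) = -E/24
1/(c(-23, 30) + F(19)) = 1/(-1/24*30 + 4*19) = 1/(-5/4 + 76) = 1/(299/4) = 4/299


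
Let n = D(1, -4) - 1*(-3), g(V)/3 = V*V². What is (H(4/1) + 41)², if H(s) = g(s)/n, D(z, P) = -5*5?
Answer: 126025/121 ≈ 1041.5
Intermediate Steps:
D(z, P) = -25
g(V) = 3*V³ (g(V) = 3*(V*V²) = 3*V³)
n = -22 (n = -25 - 1*(-3) = -25 + 3 = -22)
H(s) = -3*s³/22 (H(s) = (3*s³)/(-22) = (3*s³)*(-1/22) = -3*s³/22)
(H(4/1) + 41)² = (-3*(4/1)³/22 + 41)² = (-3*(4*1)³/22 + 41)² = (-3/22*4³ + 41)² = (-3/22*64 + 41)² = (-96/11 + 41)² = (355/11)² = 126025/121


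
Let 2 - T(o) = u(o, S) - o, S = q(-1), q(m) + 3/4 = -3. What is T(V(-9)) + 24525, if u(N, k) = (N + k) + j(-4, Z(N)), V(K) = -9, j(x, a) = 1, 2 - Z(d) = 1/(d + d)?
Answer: 98119/4 ≈ 24530.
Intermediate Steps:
Z(d) = 2 - 1/(2*d) (Z(d) = 2 - 1/(d + d) = 2 - 1/(2*d))
q(m) = -15/4 (q(m) = -3/4 - 3 = -15/4)
S = -15/4 ≈ -3.7500
u(N, k) = 1 + N + k (u(N, k) = (N + k) + 1 = 1 + N + k)
T(o) = 19/4 (T(o) = 2 - ((1 + o - 15/4) - o) = 2 - ((-11/4 + o) - o) = 2 - 1*(-11/4) = 2 + 11/4 = 19/4)
T(V(-9)) + 24525 = 19/4 + 24525 = 98119/4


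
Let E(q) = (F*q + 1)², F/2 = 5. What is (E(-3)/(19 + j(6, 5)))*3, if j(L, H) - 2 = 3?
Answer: 841/8 ≈ 105.13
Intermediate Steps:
F = 10 (F = 2*5 = 10)
j(L, H) = 5 (j(L, H) = 2 + 3 = 5)
E(q) = (1 + 10*q)² (E(q) = (10*q + 1)² = (1 + 10*q)²)
(E(-3)/(19 + j(6, 5)))*3 = ((1 + 10*(-3))²/(19 + 5))*3 = ((1 - 30)²/24)*3 = ((-29)²*(1/24))*3 = (841*(1/24))*3 = (841/24)*3 = 841/8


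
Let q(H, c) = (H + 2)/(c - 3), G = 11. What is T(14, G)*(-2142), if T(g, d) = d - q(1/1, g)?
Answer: -252756/11 ≈ -22978.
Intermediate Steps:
q(H, c) = (2 + H)/(-3 + c)
T(g, d) = d - 3/(-3 + g) (T(g, d) = d - (2 + 1/1)/(-3 + g) = d - (2 + 1)/(-3 + g) = d - 3/(-3 + g))
T(14, G)*(-2142) = ((-3 + 11*(-3 + 14))/(-3 + 14))*(-2142) = ((-3 + 11*11)/11)*(-2142) = ((-3 + 121)/11)*(-2142) = ((1/11)*118)*(-2142) = (118/11)*(-2142) = -252756/11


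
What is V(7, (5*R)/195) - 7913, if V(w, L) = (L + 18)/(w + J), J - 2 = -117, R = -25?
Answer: -33330233/4212 ≈ -7913.2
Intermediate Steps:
J = -115 (J = 2 - 117 = -115)
V(w, L) = (18 + L)/(-115 + w) (V(w, L) = (L + 18)/(w - 115) = (18 + L)/(-115 + w))
V(7, (5*R)/195) - 7913 = (18 + (5*(-25))/195)/(-115 + 7) - 7913 = (18 - 125*1/195)/(-108) - 7913 = -(18 - 25/39)/108 - 7913 = -1/108*677/39 - 7913 = -677/4212 - 7913 = -33330233/4212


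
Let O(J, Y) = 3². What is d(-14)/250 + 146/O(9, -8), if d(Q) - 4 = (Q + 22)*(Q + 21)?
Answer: 3704/225 ≈ 16.462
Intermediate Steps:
O(J, Y) = 9
d(Q) = 4 + (21 + Q)*(22 + Q) (d(Q) = 4 + (Q + 22)*(Q + 21) = 4 + (22 + Q)*(21 + Q) = 4 + (21 + Q)*(22 + Q))
d(-14)/250 + 146/O(9, -8) = (466 + (-14)² + 43*(-14))/250 + 146/9 = (466 + 196 - 602)*(1/250) + 146*(⅑) = 60*(1/250) + 146/9 = 6/25 + 146/9 = 3704/225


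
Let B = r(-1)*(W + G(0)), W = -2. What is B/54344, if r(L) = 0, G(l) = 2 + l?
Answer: 0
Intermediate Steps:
B = 0 (B = 0*(-2 + (2 + 0)) = 0*(-2 + 2) = 0*0 = 0)
B/54344 = 0/54344 = 0*(1/54344) = 0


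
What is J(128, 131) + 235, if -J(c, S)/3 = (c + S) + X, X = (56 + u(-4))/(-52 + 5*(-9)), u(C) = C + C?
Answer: -52430/97 ≈ -540.52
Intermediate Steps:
u(C) = 2*C
X = -48/97 (X = (56 + 2*(-4))/(-52 + 5*(-9)) = (56 - 8)/(-52 - 45) = 48/(-97) = 48*(-1/97) = -48/97 ≈ -0.49485)
J(c, S) = 144/97 - 3*S - 3*c (J(c, S) = -3*((c + S) - 48/97) = -3*((S + c) - 48/97) = -3*(-48/97 + S + c) = 144/97 - 3*S - 3*c)
J(128, 131) + 235 = (144/97 - 3*131 - 3*128) + 235 = (144/97 - 393 - 384) + 235 = -75225/97 + 235 = -52430/97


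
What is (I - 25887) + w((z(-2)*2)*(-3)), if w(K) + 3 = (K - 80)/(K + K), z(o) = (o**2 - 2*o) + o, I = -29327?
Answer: -993877/18 ≈ -55215.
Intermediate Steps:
z(o) = o**2 - o
w(K) = -3 + (-80 + K)/(2*K) (w(K) = -3 + (K - 80)/(K + K) = -3 + (-80 + K)/((2*K)) = -3 + (-80 + K)*(1/(2*K)) = -3 + (-80 + K)/(2*K))
(I - 25887) + w((z(-2)*2)*(-3)) = (-29327 - 25887) + (-5/2 - 40*1/(12*(-1 - 2))) = -55214 + (-5/2 - 40/((-2*(-3)*2)*(-3))) = -55214 + (-5/2 - 40/((6*2)*(-3))) = -55214 + (-5/2 - 40/(12*(-3))) = -55214 + (-5/2 - 40/(-36)) = -55214 + (-5/2 - 40*(-1/36)) = -55214 + (-5/2 + 10/9) = -55214 - 25/18 = -993877/18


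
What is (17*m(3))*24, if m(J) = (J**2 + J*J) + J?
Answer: 8568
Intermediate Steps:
m(J) = J + 2*J**2 (m(J) = (J**2 + J**2) + J = 2*J**2 + J = J + 2*J**2)
(17*m(3))*24 = (17*(3*(1 + 2*3)))*24 = (17*(3*(1 + 6)))*24 = (17*(3*7))*24 = (17*21)*24 = 357*24 = 8568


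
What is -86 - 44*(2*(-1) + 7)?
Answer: -306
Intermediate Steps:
-86 - 44*(2*(-1) + 7) = -86 - 44*(-2 + 7) = -86 - 44*5 = -86 - 220 = -306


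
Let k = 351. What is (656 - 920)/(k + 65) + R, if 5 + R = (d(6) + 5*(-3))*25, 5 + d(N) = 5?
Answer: -19793/52 ≈ -380.63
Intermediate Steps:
d(N) = 0 (d(N) = -5 + 5 = 0)
R = -380 (R = -5 + (0 + 5*(-3))*25 = -5 + (0 - 15)*25 = -5 - 15*25 = -5 - 375 = -380)
(656 - 920)/(k + 65) + R = (656 - 920)/(351 + 65) - 380 = -264/416 - 380 = -264*1/416 - 380 = -33/52 - 380 = -19793/52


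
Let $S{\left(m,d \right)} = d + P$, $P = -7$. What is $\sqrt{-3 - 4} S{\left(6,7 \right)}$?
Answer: $0$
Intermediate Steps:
$S{\left(m,d \right)} = -7 + d$ ($S{\left(m,d \right)} = d - 7 = -7 + d$)
$\sqrt{-3 - 4} S{\left(6,7 \right)} = \sqrt{-3 - 4} \left(-7 + 7\right) = \sqrt{-7} \cdot 0 = i \sqrt{7} \cdot 0 = 0$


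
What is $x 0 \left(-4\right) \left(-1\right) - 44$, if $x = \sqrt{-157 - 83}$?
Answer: $-44$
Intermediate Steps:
$x = 4 i \sqrt{15}$ ($x = \sqrt{-240} = 4 i \sqrt{15} \approx 15.492 i$)
$x 0 \left(-4\right) \left(-1\right) - 44 = 4 i \sqrt{15} \cdot 0 \left(-4\right) \left(-1\right) - 44 = 4 i \sqrt{15} \cdot 0 \left(-1\right) - 44 = 4 i \sqrt{15} \cdot 0 - 44 = 0 - 44 = -44$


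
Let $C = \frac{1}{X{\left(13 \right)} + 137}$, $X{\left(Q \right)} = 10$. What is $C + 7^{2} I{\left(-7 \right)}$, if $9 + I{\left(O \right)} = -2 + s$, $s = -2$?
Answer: $- \frac{93638}{147} \approx -636.99$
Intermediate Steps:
$I{\left(O \right)} = -13$ ($I{\left(O \right)} = -9 - 4 = -13$)
$C = \frac{1}{147}$ ($C = \frac{1}{10 + 137} = \frac{1}{147} \approx 0.0068027$)
$C + 7^{2} I{\left(-7 \right)} = \frac{1}{147} + 7^{2} \left(-13\right) = \frac{1}{147} + 49 \left(-13\right) = \frac{1}{147} - 637 = - \frac{93638}{147}$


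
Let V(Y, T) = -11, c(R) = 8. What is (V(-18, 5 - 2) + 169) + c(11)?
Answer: 166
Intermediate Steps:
(V(-18, 5 - 2) + 169) + c(11) = (-11 + 169) + 8 = 158 + 8 = 166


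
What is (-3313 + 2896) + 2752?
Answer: 2335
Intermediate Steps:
(-3313 + 2896) + 2752 = -417 + 2752 = 2335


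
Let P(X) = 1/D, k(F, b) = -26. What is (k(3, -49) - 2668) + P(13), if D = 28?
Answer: -75431/28 ≈ -2694.0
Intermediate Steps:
P(X) = 1/28
(k(3, -49) - 2668) + P(13) = (-26 - 2668) + 1/28 = -2694 + 1/28 = -75431/28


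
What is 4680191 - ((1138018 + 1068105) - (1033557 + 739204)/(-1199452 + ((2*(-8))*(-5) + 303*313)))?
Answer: 2732687977483/1104533 ≈ 2.4741e+6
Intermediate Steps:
4680191 - ((1138018 + 1068105) - (1033557 + 739204)/(-1199452 + ((2*(-8))*(-5) + 303*313))) = 4680191 - (2206123 - 1772761/(-1199452 + (-16*(-5) + 94839))) = 4680191 - (2206123 - 1772761/(-1199452 + (80 + 94839))) = 4680191 - (2206123 - 1772761/(-1199452 + 94919)) = 4680191 - (2206123 - 1772761/(-1104533)) = 4680191 - (2206123 - 1772761*(-1)/1104533) = 4680191 - (2206123 - 1*(-1772761/1104533)) = 4680191 - (2206123 + 1772761/1104533) = 4680191 - 1*2436737428320/1104533 = 4680191 - 2436737428320/1104533 = 2732687977483/1104533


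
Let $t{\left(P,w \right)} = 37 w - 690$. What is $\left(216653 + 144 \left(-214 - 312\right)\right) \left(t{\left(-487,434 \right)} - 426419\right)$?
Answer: $-57920785359$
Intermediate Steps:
$t{\left(P,w \right)} = -690 + 37 w$
$\left(216653 + 144 \left(-214 - 312\right)\right) \left(t{\left(-487,434 \right)} - 426419\right) = \left(216653 + 144 \left(-214 - 312\right)\right) \left(\left(-690 + 37 \cdot 434\right) - 426419\right) = \left(216653 + 144 \left(-526\right)\right) \left(\left(-690 + 16058\right) - 426419\right) = \left(216653 - 75744\right) \left(15368 - 426419\right) = 140909 \left(-411051\right) = -57920785359$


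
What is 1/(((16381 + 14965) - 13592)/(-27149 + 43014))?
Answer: 15865/17754 ≈ 0.89360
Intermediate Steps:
1/(((16381 + 14965) - 13592)/(-27149 + 43014)) = 1/((31346 - 13592)/15865) = 1/(17754*(1/15865)) = 1/(17754/15865) = 15865/17754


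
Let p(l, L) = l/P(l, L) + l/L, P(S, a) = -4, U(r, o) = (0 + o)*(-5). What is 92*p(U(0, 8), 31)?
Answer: 24840/31 ≈ 801.29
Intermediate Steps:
U(r, o) = -5*o (U(r, o) = o*(-5) = -5*o)
p(l, L) = -l/4 + l/L (p(l, L) = l/(-4) + l/L = l*(-1/4) + l/L = -l/4 + l/L)
92*p(U(0, 8), 31) = 92*(-(-5)*8/4 - 5*8/31) = 92*(-1/4*(-40) - 40*1/31) = 92*(10 - 40/31) = 92*(270/31) = 24840/31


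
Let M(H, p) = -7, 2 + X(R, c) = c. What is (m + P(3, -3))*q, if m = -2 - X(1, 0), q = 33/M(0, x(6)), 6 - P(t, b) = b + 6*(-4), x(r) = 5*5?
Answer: -1089/7 ≈ -155.57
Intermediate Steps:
x(r) = 25
X(R, c) = -2 + c
P(t, b) = 30 - b (P(t, b) = 6 - (b + 6*(-4)) = 6 - (b - 24) = 6 - (-24 + b) = 6 + (24 - b) = 30 - b)
q = -33/7 (q = 33/(-7) = 33*(-1/7) = -33/7 ≈ -4.7143)
m = 0 (m = -2 - (-2 + 0) = -2 - 1*(-2) = -2 + 2 = 0)
(m + P(3, -3))*q = (0 + (30 - 1*(-3)))*(-33/7) = (0 + (30 + 3))*(-33/7) = (0 + 33)*(-33/7) = 33*(-33/7) = -1089/7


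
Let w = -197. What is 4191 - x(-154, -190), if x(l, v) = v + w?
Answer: 4578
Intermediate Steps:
x(l, v) = -197 + v (x(l, v) = v - 197 = -197 + v)
4191 - x(-154, -190) = 4191 - (-197 - 190) = 4191 - 1*(-387) = 4191 + 387 = 4578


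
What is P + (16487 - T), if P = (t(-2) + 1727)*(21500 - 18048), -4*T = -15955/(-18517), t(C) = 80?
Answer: 463239879023/74068 ≈ 6.2542e+6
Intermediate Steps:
T = -15955/74068 (T = -(-15955)/(4*(-18517)) = -(-15955)*(-1)/(4*18517) = -¼*15955/18517 = -15955/74068 ≈ -0.21541)
P = 6237764 (P = (80 + 1727)*(21500 - 18048) = 1807*3452 = 6237764)
P + (16487 - T) = 6237764 + (16487 - 1*(-15955/74068)) = 6237764 + (16487 + 15955/74068) = 6237764 + 1221175071/74068 = 463239879023/74068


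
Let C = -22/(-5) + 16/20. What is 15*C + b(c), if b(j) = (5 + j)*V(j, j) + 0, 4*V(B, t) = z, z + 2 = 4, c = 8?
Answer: 169/2 ≈ 84.500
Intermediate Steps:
z = 2 (z = -2 + 4 = 2)
V(B, t) = ½ (V(B, t) = (¼)*2 = ½)
b(j) = 5/2 + j/2 (b(j) = (5 + j)*(½) + 0 = (5/2 + j/2) + 0 = 5/2 + j/2)
C = 26/5 (C = -22*(-⅕) + 16*(1/20) = 22/5 + ⅘ = 26/5 ≈ 5.2000)
15*C + b(c) = 15*(26/5) + (5/2 + (½)*8) = 78 + (5/2 + 4) = 78 + 13/2 = 169/2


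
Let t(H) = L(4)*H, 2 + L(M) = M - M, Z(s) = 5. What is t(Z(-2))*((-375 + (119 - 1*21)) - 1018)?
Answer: 12950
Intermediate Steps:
L(M) = -2 (L(M) = -2 + (M - M) = -2 + 0 = -2)
t(H) = -2*H
t(Z(-2))*((-375 + (119 - 1*21)) - 1018) = (-2*5)*((-375 + (119 - 1*21)) - 1018) = -10*((-375 + (119 - 21)) - 1018) = -10*((-375 + 98) - 1018) = -10*(-277 - 1018) = -10*(-1295) = 12950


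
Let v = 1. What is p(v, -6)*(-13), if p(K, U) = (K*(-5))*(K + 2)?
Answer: 195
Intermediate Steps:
p(K, U) = -5*K*(2 + K) (p(K, U) = (-5*K)*(2 + K) = -5*K*(2 + K))
p(v, -6)*(-13) = -5*1*(2 + 1)*(-13) = -5*1*3*(-13) = -15*(-13) = 195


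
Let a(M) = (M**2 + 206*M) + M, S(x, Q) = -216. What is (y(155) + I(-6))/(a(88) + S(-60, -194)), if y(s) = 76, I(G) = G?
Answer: 35/12872 ≈ 0.0027191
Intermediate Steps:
a(M) = M**2 + 207*M
(y(155) + I(-6))/(a(88) + S(-60, -194)) = (76 - 6)/(88*(207 + 88) - 216) = 70/(88*295 - 216) = 70/(25960 - 216) = 70/25744 = 70*(1/25744) = 35/12872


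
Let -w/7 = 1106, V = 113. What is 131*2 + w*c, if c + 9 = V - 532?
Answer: 3313838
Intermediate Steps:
c = -428 (c = -9 + (113 - 532) = -9 - 419 = -428)
w = -7742 (w = -7*1106 = -7742)
131*2 + w*c = 131*2 - 7742*(-428) = 262 + 3313576 = 3313838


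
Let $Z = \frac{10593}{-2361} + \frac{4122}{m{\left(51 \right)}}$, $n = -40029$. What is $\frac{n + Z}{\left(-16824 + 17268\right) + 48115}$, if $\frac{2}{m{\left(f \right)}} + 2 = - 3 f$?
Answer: $- \frac{40416777}{5459419} \approx -7.4031$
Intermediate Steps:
$m{\left(f \right)} = \frac{2}{-2 - 3 f}$
$Z = - \frac{251414616}{787}$ ($Z = \frac{10593}{-2361} + \frac{4122}{\left(-2\right) \frac{1}{2 + 3 \cdot 51}} = 10593 \left(- \frac{1}{2361}\right) + \frac{4122}{\left(-2\right) \frac{1}{2 + 153}} = - \frac{3531}{787} + \frac{4122}{\left(-2\right) \frac{1}{155}} = - \frac{3531}{787} + \frac{4122}{- \frac{2}{155}} = - \frac{3531}{787} + 4122 \left(- \frac{155}{2}\right) = - \frac{3531}{787} - 319455 = - \frac{251414616}{787} \approx -3.1946 \cdot 10^{5}$)
$\frac{n + Z}{\left(-16824 + 17268\right) + 48115} = \frac{-40029 - \frac{251414616}{787}}{\left(-16824 + 17268\right) + 48115} = - \frac{282917439}{787 \left(444 + 48115\right)} = - \frac{282917439}{787 \cdot 48559} = \left(- \frac{282917439}{787}\right) \frac{1}{48559} = - \frac{40416777}{5459419}$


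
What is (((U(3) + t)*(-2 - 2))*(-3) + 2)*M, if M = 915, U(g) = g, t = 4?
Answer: 78690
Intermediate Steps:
(((U(3) + t)*(-2 - 2))*(-3) + 2)*M = (((3 + 4)*(-2 - 2))*(-3) + 2)*915 = ((7*(-4))*(-3) + 2)*915 = (-28*(-3) + 2)*915 = (84 + 2)*915 = 86*915 = 78690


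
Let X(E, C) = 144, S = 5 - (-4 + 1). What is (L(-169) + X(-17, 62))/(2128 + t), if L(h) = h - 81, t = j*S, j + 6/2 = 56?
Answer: -53/1276 ≈ -0.041536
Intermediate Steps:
j = 53 (j = -3 + 56 = 53)
S = 8 (S = 5 - 1*(-3) = 5 + 3 = 8)
t = 424 (t = 53*8 = 424)
L(h) = -81 + h
(L(-169) + X(-17, 62))/(2128 + t) = ((-81 - 169) + 144)/(2128 + 424) = (-250 + 144)/2552 = -106*1/2552 = -53/1276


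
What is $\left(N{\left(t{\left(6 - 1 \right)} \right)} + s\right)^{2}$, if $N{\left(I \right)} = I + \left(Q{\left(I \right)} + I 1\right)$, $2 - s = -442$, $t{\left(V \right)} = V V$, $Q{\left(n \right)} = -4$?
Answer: $240100$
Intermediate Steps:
$t{\left(V \right)} = V^{2}$
$s = 444$ ($s = 2 - -442 = 2 + 442 = 444$)
$N{\left(I \right)} = -4 + 2 I$ ($N{\left(I \right)} = I + \left(-4 + I 1\right) = I + \left(-4 + I\right) = -4 + 2 I$)
$\left(N{\left(t{\left(6 - 1 \right)} \right)} + s\right)^{2} = \left(\left(-4 + 2 \left(6 - 1\right)^{2}\right) + 444\right)^{2} = \left(\left(-4 + 2 \cdot 5^{2}\right) + 444\right)^{2} = \left(\left(-4 + 2 \cdot 25\right) + 444\right)^{2} = \left(\left(-4 + 50\right) + 444\right)^{2} = \left(46 + 444\right)^{2} = 490^{2} = 240100$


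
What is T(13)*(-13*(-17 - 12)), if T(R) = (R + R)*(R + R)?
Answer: 254852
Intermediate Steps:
T(R) = 4*R**2 (T(R) = (2*R)*(2*R) = 4*R**2)
T(13)*(-13*(-17 - 12)) = (4*13**2)*(-13*(-17 - 12)) = (4*169)*(-13*(-29)) = 676*377 = 254852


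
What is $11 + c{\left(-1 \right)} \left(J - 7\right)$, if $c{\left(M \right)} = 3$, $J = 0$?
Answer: $-10$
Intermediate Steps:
$11 + c{\left(-1 \right)} \left(J - 7\right) = 11 + 3 \left(0 - 7\right) = 11 + 3 \left(-7\right) = 11 - 21 = -10$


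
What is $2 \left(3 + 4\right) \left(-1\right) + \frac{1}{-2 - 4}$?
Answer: $- \frac{85}{6} \approx -14.167$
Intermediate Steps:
$2 \left(3 + 4\right) \left(-1\right) + \frac{1}{-2 - 4} = 2 \cdot 7 \left(-1\right) + \frac{1}{-2 - 4} = 14 \left(-1\right) + \frac{1}{-6} = -14 - \frac{1}{6} = - \frac{85}{6}$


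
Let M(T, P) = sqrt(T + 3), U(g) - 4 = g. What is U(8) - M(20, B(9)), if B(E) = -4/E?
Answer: 12 - sqrt(23) ≈ 7.2042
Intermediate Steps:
U(g) = 4 + g
M(T, P) = sqrt(3 + T)
U(8) - M(20, B(9)) = (4 + 8) - sqrt(3 + 20) = 12 - sqrt(23)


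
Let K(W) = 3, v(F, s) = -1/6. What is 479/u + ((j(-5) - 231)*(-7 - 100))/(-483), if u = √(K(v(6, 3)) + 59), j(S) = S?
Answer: -25252/483 + 479*√62/62 ≈ 8.5515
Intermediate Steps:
v(F, s) = -⅙ (v(F, s) = -1*⅙ = -⅙)
u = √62 (u = √(3 + 59) = √62 ≈ 7.8740)
479/u + ((j(-5) - 231)*(-7 - 100))/(-483) = 479/(√62) + ((-5 - 231)*(-7 - 100))/(-483) = 479*(√62/62) - 236*(-107)*(-1/483) = 479*√62/62 + 25252*(-1/483) = 479*√62/62 - 25252/483 = -25252/483 + 479*√62/62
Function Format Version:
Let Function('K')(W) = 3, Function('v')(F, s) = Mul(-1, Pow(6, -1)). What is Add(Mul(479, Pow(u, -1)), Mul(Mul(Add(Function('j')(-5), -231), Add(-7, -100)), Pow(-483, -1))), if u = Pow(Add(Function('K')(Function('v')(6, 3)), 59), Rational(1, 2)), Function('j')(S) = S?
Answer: Add(Rational(-25252, 483), Mul(Rational(479, 62), Pow(62, Rational(1, 2)))) ≈ 8.5515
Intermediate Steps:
Function('v')(F, s) = Rational(-1, 6) (Function('v')(F, s) = Mul(-1, Rational(1, 6)) = Rational(-1, 6))
u = Pow(62, Rational(1, 2)) (u = Pow(Add(3, 59), Rational(1, 2)) = Pow(62, Rational(1, 2)) ≈ 7.8740)
Add(Mul(479, Pow(u, -1)), Mul(Mul(Add(Function('j')(-5), -231), Add(-7, -100)), Pow(-483, -1))) = Add(Mul(479, Pow(Pow(62, Rational(1, 2)), -1)), Mul(Mul(Add(-5, -231), Add(-7, -100)), Pow(-483, -1))) = Add(Mul(479, Mul(Rational(1, 62), Pow(62, Rational(1, 2)))), Mul(Mul(-236, -107), Rational(-1, 483))) = Add(Mul(Rational(479, 62), Pow(62, Rational(1, 2))), Mul(25252, Rational(-1, 483))) = Add(Mul(Rational(479, 62), Pow(62, Rational(1, 2))), Rational(-25252, 483)) = Add(Rational(-25252, 483), Mul(Rational(479, 62), Pow(62, Rational(1, 2))))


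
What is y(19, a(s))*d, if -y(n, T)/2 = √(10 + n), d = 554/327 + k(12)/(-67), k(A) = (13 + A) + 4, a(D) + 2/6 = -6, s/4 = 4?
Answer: -55270*√29/21909 ≈ -13.585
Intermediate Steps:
s = 16 (s = 4*4 = 16)
a(D) = -19/3 (a(D) = -⅓ - 6 = -19/3)
k(A) = 17 + A
d = 27635/21909 (d = 554/327 + (17 + 12)/(-67) = 554*(1/327) + 29*(-1/67) = 554/327 - 29/67 = 27635/21909 ≈ 1.2614)
y(n, T) = -2*√(10 + n)
y(19, a(s))*d = -2*√(10 + 19)*(27635/21909) = -2*√29*(27635/21909) = -55270*√29/21909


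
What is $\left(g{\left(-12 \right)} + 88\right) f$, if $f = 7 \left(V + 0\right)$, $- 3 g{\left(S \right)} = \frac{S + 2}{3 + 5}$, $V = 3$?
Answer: $\frac{7427}{4} \approx 1856.8$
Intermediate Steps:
$g{\left(S \right)} = - \frac{1}{12} - \frac{S}{24}$ ($g{\left(S \right)} = - \frac{\left(S + 2\right) \frac{1}{3 + 5}}{3} = - \frac{\left(2 + S\right) \frac{1}{8}}{3} = - \frac{\frac{1}{4} + \frac{S}{8}}{3} = - \frac{1}{12} - \frac{S}{24}$)
$f = 21$ ($f = 7 \left(3 + 0\right) = 7 \cdot 3 = 21$)
$\left(g{\left(-12 \right)} + 88\right) f = \left(\left(- \frac{1}{12} - - \frac{1}{2}\right) + 88\right) 21 = \left(\left(- \frac{1}{12} + \frac{1}{2}\right) + 88\right) 21 = \left(\frac{5}{12} + 88\right) 21 = \frac{1061}{12} \cdot 21 = \frac{7427}{4}$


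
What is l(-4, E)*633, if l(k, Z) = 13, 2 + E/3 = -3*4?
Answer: 8229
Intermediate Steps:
E = -42 (E = -6 + 3*(-3*4) = -6 + 3*(-12) = -6 - 36 = -42)
l(-4, E)*633 = 13*633 = 8229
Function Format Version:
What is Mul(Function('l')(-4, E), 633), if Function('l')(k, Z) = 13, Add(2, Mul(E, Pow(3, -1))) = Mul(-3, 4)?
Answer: 8229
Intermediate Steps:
E = -42 (E = Add(-6, Mul(3, Mul(-3, 4))) = Add(-6, Mul(3, -12)) = Add(-6, -36) = -42)
Mul(Function('l')(-4, E), 633) = Mul(13, 633) = 8229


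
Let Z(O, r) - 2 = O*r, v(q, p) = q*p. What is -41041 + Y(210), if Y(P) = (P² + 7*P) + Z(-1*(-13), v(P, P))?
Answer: 577831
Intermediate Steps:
v(q, p) = p*q
Z(O, r) = 2 + O*r
Y(P) = 2 + 7*P + 14*P² (Y(P) = (P² + 7*P) + (2 + (-1*(-13))*(P*P)) = (P² + 7*P) + (2 + 13*P²) = 2 + 7*P + 14*P²)
-41041 + Y(210) = -41041 + (2 + 7*210 + 14*210²) = -41041 + (2 + 1470 + 14*44100) = -41041 + (2 + 1470 + 617400) = -41041 + 618872 = 577831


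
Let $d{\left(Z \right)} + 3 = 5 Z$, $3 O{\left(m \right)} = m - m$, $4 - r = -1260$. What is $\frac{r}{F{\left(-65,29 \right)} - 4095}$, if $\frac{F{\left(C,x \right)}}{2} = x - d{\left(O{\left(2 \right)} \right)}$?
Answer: $- \frac{1264}{4031} \approx -0.31357$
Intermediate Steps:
$r = 1264$ ($r = 4 - -1260 = 4 + 1260 = 1264$)
$O{\left(m \right)} = 0$ ($O{\left(m \right)} = \frac{m - m}{3} = \frac{1}{3} \cdot 0 = 0$)
$d{\left(Z \right)} = -3 + 5 Z$
$F{\left(C,x \right)} = 6 + 2 x$ ($F{\left(C,x \right)} = 2 \left(x - \left(-3 + 5 \cdot 0\right)\right) = 2 \left(x - \left(-3 + 0\right)\right) = 2 \left(x - -3\right) = 2 \left(x + 3\right) = 2 \left(3 + x\right) = 6 + 2 x$)
$\frac{r}{F{\left(-65,29 \right)} - 4095} = \frac{1}{\left(6 + 2 \cdot 29\right) - 4095} \cdot 1264 = \frac{1}{\left(6 + 58\right) - 4095} \cdot 1264 = \frac{1}{64 - 4095} \cdot 1264 = \frac{1}{-4031} \cdot 1264 = \left(- \frac{1}{4031}\right) 1264 = - \frac{1264}{4031}$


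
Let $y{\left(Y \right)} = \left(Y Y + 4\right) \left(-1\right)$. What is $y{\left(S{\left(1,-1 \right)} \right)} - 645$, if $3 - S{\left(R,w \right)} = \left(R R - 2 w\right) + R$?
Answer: $-650$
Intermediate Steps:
$S{\left(R,w \right)} = 3 - R - R^{2} + 2 w$ ($S{\left(R,w \right)} = 3 - \left(\left(R R - 2 w\right) + R\right) = 3 - \left(\left(R^{2} - 2 w\right) + R\right) = 3 - \left(R + R^{2} - 2 w\right) = 3 - R - R^{2} + 2 w$)
$y{\left(Y \right)} = -4 - Y^{2}$ ($y{\left(Y \right)} = \left(Y^{2} + 4\right) \left(-1\right) = \left(4 + Y^{2}\right) \left(-1\right) = -4 - Y^{2}$)
$y{\left(S{\left(1,-1 \right)} \right)} - 645 = \left(-4 - \left(3 - 1 - 1^{2} + 2 \left(-1\right)\right)^{2}\right) - 645 = \left(-4 - \left(3 - 1 - 1 - 2\right)^{2}\right) - 645 = \left(-4 - \left(-1\right)^{2}\right) - 645 = \left(-4 - 1\right) - 645 = -5 - 645 = -650$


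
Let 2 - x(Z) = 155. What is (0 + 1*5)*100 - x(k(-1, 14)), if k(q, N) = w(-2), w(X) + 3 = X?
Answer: 653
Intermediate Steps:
w(X) = -3 + X
k(q, N) = -5 (k(q, N) = -3 - 2 = -5)
x(Z) = -153 (x(Z) = 2 - 1*155 = 2 - 155 = -153)
(0 + 1*5)*100 - x(k(-1, 14)) = (0 + 1*5)*100 - 1*(-153) = (0 + 5)*100 + 153 = 5*100 + 153 = 500 + 153 = 653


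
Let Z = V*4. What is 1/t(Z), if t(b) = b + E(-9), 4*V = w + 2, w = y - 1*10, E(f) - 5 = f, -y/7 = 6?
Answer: -1/54 ≈ -0.018519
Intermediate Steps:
y = -42 (y = -7*6 = -42)
E(f) = 5 + f
w = -52 (w = -42 - 1*10 = -42 - 10 = -52)
V = -25/2 (V = (-52 + 2)/4 = (¼)*(-50) = -25/2 ≈ -12.500)
Z = -50 (Z = -25/2*4 = -50)
t(b) = -4 + b (t(b) = b + (5 - 9) = b - 4 = -4 + b)
1/t(Z) = 1/(-4 - 50) = 1/(-54) = -1/54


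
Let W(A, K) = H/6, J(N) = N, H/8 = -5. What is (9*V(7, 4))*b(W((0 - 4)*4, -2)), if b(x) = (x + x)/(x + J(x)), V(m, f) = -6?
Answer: -54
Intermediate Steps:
H = -40 (H = 8*(-5) = -40)
W(A, K) = -20/3 (W(A, K) = -40/6 = -40*1/6 = -20/3)
b(x) = 1 (b(x) = (x + x)/(x + x) = (2*x)/((2*x)) = (2*x)*(1/(2*x)) = 1)
(9*V(7, 4))*b(W((0 - 4)*4, -2)) = (9*(-6))*1 = -54*1 = -54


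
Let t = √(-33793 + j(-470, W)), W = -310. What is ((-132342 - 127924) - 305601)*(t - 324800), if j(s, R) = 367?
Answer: 183793601600 - 1697601*I*√3714 ≈ 1.8379e+11 - 1.0346e+8*I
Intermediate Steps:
t = 3*I*√3714 (t = √(-33793 + 367) = √(-33426) = 3*I*√3714 ≈ 182.83*I)
((-132342 - 127924) - 305601)*(t - 324800) = ((-132342 - 127924) - 305601)*(3*I*√3714 - 324800) = (-260266 - 305601)*(-324800 + 3*I*√3714) = -565867*(-324800 + 3*I*√3714) = 183793601600 - 1697601*I*√3714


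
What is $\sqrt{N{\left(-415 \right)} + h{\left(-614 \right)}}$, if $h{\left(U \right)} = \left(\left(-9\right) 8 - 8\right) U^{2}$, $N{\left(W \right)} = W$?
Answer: $i \sqrt{30160095} \approx 5491.8 i$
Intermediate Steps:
$h{\left(U \right)} = - 80 U^{2}$ ($h{\left(U \right)} = \left(-72 - 8\right) U^{2} = - 80 U^{2}$)
$\sqrt{N{\left(-415 \right)} + h{\left(-614 \right)}} = \sqrt{-415 - 80 \left(-614\right)^{2}} = \sqrt{-415 - 30159680} = \sqrt{-30160095} = i \sqrt{30160095}$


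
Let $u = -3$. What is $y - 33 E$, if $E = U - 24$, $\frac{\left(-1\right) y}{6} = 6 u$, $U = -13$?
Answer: $1329$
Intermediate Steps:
$y = 108$ ($y = - 6 \cdot 6 \left(-3\right) = \left(-6\right) \left(-18\right) = 108$)
$E = -37$ ($E = -13 - 24 = -37$)
$y - 33 E = 108 - -1221 = 108 + 1221 = 1329$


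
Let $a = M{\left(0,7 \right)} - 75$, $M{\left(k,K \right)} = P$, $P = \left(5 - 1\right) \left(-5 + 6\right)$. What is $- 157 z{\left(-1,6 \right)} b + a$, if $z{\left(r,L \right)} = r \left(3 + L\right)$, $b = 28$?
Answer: $39493$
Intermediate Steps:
$P = 4$ ($P = 4 \cdot 1 = 4$)
$M{\left(k,K \right)} = 4$
$a = -71$ ($a = 4 - 75 = -71$)
$- 157 z{\left(-1,6 \right)} b + a = - 157 - (3 + 6) 28 - 71 = - 157 \left(-1\right) 9 \cdot 28 - 71 = - 157 \left(\left(-9\right) 28\right) - 71 = \left(-157\right) \left(-252\right) - 71 = 39564 - 71 = 39493$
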